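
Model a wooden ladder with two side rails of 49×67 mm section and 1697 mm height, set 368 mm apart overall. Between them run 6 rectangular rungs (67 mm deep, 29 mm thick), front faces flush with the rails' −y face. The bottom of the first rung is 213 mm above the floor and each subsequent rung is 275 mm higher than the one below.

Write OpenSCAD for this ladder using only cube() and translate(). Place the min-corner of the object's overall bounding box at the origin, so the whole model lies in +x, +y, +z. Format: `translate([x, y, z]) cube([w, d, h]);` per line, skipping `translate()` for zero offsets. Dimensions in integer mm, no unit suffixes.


// rung span = 368 - 2*49 = 270
// rung[k] z = 213 + k*275
cube([49, 67, 1697]);
translate([319, 0, 0]) cube([49, 67, 1697]);
translate([49, 0, 213]) cube([270, 67, 29]);
translate([49, 0, 488]) cube([270, 67, 29]);
translate([49, 0, 763]) cube([270, 67, 29]);
translate([49, 0, 1038]) cube([270, 67, 29]);
translate([49, 0, 1313]) cube([270, 67, 29]);
translate([49, 0, 1588]) cube([270, 67, 29]);


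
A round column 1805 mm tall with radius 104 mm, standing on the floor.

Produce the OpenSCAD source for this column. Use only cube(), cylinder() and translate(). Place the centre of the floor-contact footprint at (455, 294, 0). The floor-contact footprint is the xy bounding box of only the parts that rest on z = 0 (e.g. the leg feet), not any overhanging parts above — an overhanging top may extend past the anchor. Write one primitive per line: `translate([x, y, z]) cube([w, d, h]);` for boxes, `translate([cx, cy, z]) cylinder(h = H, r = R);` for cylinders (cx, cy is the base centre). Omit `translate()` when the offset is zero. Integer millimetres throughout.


translate([455, 294, 0]) cylinder(h = 1805, r = 104);


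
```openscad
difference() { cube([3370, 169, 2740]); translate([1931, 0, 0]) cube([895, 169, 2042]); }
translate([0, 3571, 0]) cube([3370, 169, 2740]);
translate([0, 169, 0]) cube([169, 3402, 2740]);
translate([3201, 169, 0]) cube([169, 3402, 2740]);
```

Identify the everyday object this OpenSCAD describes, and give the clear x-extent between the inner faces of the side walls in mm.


A single room. The interior width is 3032 mm.

Four walls enclosing a rectangle with a door in the front wall — a room. Outside width 3370 minus two 169 mm walls gives 3032 mm.


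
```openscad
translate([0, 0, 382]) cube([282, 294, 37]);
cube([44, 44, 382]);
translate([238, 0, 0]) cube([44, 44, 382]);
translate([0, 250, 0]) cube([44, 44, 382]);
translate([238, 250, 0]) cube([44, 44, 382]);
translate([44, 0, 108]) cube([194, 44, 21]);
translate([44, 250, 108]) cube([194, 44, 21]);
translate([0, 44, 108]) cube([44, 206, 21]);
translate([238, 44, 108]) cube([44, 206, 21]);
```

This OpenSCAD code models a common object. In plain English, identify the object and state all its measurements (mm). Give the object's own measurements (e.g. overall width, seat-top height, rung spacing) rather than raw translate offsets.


A simple wooden stool: a rectangular seat 282 mm (x) by 294 mm (y), 37 mm thick, top face at z = 419 mm, on four square legs, each 44×44 mm in cross-section. The legs rest on z = 0, each flush with a corner of the seat. Four stretchers, 44 mm wide and 21 mm tall, connect adjacent legs with their undersides at z = 108 mm, each running between the inner faces of the legs it joins and aligned with the legs' outer faces on the other axis.


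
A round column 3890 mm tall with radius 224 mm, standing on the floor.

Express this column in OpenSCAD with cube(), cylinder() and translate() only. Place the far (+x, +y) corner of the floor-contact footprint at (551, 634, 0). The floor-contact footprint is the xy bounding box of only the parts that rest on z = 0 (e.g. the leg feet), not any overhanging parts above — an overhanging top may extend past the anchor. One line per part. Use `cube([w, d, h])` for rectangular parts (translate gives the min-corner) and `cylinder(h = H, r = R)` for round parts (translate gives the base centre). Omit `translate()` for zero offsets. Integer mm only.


translate([327, 410, 0]) cylinder(h = 3890, r = 224);


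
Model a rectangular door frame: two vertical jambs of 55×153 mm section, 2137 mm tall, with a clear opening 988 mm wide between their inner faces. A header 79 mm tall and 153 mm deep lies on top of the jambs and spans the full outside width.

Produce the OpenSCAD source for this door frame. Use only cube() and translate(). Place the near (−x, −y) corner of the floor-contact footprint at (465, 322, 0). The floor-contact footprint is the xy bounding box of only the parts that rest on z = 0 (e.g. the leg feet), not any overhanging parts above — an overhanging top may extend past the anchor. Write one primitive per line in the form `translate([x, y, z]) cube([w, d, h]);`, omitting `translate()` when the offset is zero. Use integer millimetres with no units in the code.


translate([465, 322, 0]) cube([55, 153, 2137]);
translate([1508, 322, 0]) cube([55, 153, 2137]);
translate([465, 322, 2137]) cube([1098, 153, 79]);


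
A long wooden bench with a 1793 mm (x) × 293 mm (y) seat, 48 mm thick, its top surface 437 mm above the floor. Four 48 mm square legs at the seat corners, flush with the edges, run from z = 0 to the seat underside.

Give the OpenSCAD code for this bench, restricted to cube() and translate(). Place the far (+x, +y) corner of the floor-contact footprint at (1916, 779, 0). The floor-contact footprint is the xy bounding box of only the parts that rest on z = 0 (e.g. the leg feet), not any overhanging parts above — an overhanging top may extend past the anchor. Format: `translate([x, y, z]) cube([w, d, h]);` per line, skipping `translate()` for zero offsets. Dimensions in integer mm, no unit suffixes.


translate([123, 486, 389]) cube([1793, 293, 48]);
translate([123, 486, 0]) cube([48, 48, 389]);
translate([123, 731, 0]) cube([48, 48, 389]);
translate([1868, 486, 0]) cube([48, 48, 389]);
translate([1868, 731, 0]) cube([48, 48, 389]);


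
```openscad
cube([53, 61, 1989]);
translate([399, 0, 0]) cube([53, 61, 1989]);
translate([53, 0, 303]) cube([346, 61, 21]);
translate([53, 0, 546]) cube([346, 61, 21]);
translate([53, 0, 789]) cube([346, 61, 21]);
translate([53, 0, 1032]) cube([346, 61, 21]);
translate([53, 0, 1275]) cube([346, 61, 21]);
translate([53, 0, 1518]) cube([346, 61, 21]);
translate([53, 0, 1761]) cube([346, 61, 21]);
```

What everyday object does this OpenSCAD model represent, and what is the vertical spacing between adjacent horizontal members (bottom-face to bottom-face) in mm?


A ladder. The rung spacing is 243 mm.

Two tall 53×61 posts with 7 short bars between them — a ladder. Adjacent rungs sit at z = 303 and z = 546, so the spacing is 546 − 303 = 243 mm.


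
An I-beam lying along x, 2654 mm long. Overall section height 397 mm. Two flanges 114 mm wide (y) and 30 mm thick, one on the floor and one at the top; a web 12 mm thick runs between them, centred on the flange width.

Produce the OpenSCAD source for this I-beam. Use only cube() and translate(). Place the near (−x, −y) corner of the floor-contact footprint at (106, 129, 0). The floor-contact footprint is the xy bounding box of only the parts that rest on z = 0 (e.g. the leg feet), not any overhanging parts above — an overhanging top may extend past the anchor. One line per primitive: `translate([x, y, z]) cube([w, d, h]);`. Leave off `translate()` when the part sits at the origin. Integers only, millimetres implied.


translate([106, 129, 0]) cube([2654, 114, 30]);
translate([106, 180, 30]) cube([2654, 12, 337]);
translate([106, 129, 367]) cube([2654, 114, 30]);


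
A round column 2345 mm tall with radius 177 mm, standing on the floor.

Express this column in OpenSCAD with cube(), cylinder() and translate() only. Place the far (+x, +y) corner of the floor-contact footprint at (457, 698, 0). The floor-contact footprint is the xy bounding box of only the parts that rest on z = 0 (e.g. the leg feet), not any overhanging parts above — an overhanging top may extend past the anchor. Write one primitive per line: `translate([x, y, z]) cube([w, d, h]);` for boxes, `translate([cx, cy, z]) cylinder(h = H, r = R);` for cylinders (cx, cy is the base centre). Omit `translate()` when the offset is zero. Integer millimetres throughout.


translate([280, 521, 0]) cylinder(h = 2345, r = 177);


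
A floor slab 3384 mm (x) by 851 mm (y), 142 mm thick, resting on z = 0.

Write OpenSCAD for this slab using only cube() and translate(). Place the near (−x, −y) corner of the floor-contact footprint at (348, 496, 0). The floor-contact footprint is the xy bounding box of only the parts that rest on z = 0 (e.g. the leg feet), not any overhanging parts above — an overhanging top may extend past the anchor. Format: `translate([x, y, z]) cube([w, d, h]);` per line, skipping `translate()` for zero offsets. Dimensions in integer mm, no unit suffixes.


translate([348, 496, 0]) cube([3384, 851, 142]);


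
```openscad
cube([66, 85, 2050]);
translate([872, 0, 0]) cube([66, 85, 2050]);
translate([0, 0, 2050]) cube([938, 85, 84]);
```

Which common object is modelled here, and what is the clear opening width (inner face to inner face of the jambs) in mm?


A door frame. The clear opening width is 806 mm.

Two 2050 mm tall posts with a header on top — a door frame. The left jamb is 66 mm wide at x = 0; the right jamb starts at x = 872. The clear opening is 872 − 66 = 806 mm.


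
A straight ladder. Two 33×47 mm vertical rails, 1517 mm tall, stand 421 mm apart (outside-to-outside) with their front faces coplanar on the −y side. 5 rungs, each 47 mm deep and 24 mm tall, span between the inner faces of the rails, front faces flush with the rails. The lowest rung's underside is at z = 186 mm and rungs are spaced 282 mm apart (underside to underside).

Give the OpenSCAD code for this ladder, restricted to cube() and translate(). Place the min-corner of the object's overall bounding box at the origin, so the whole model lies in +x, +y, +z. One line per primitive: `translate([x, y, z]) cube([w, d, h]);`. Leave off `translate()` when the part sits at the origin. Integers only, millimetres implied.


// rung span = 421 - 2*33 = 355
// rung[k] z = 186 + k*282
cube([33, 47, 1517]);
translate([388, 0, 0]) cube([33, 47, 1517]);
translate([33, 0, 186]) cube([355, 47, 24]);
translate([33, 0, 468]) cube([355, 47, 24]);
translate([33, 0, 750]) cube([355, 47, 24]);
translate([33, 0, 1032]) cube([355, 47, 24]);
translate([33, 0, 1314]) cube([355, 47, 24]);


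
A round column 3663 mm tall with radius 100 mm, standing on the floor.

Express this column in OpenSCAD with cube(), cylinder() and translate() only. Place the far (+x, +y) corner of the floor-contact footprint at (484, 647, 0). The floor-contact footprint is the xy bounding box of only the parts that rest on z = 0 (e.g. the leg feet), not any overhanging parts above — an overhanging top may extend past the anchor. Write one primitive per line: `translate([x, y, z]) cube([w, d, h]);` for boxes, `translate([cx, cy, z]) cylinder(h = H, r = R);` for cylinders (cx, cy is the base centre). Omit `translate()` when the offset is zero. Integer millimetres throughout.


translate([384, 547, 0]) cylinder(h = 3663, r = 100);


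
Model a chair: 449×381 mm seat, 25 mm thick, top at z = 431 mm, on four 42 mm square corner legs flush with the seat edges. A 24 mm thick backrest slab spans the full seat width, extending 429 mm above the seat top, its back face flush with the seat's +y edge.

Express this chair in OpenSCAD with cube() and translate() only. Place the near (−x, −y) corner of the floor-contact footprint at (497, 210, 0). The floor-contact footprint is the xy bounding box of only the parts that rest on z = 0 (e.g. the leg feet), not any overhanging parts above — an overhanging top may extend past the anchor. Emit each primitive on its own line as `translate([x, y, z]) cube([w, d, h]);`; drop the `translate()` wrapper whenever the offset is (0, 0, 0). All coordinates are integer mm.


// leg_h = 431 - 25 = 406
translate([497, 210, 406]) cube([449, 381, 25]);
translate([497, 210, 0]) cube([42, 42, 406]);
translate([904, 210, 0]) cube([42, 42, 406]);
translate([497, 549, 0]) cube([42, 42, 406]);
translate([904, 549, 0]) cube([42, 42, 406]);
translate([497, 567, 431]) cube([449, 24, 429]);


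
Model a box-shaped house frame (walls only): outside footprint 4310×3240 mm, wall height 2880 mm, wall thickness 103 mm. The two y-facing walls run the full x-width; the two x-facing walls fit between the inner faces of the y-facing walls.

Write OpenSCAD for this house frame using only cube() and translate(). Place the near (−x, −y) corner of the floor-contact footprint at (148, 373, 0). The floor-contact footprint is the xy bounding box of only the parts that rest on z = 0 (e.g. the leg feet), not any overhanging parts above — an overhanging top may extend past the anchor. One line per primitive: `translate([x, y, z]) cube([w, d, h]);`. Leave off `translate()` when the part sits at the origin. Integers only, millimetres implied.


translate([148, 373, 0]) cube([4310, 103, 2880]);
translate([148, 3510, 0]) cube([4310, 103, 2880]);
translate([148, 476, 0]) cube([103, 3034, 2880]);
translate([4355, 476, 0]) cube([103, 3034, 2880]);


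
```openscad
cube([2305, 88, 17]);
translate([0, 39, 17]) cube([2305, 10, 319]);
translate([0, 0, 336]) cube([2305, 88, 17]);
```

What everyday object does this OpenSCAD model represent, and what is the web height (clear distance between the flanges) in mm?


An I-beam. The web height is 319 mm.

Two wide flanges with a thin centred web — an I-beam. Overall 353 mm minus two 17 mm flanges gives a web of 353 − 2·17 = 319 mm.


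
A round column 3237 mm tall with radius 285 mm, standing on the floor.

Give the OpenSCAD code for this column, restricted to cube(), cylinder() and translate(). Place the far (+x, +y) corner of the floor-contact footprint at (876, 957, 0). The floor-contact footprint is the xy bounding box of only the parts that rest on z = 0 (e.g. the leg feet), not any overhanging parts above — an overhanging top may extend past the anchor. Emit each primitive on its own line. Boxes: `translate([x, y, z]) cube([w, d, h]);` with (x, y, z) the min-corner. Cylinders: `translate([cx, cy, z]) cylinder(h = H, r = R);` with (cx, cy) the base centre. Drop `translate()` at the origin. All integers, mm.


translate([591, 672, 0]) cylinder(h = 3237, r = 285);


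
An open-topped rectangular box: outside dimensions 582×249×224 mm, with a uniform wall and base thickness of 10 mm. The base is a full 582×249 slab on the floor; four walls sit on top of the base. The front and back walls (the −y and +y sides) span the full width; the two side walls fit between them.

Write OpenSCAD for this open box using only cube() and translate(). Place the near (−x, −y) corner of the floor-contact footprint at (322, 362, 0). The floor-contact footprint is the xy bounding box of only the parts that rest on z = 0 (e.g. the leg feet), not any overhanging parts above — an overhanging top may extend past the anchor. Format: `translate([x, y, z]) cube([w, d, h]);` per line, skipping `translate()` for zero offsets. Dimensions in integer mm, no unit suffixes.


translate([322, 362, 0]) cube([582, 249, 10]);
translate([322, 362, 10]) cube([582, 10, 214]);
translate([322, 601, 10]) cube([582, 10, 214]);
translate([322, 372, 10]) cube([10, 229, 214]);
translate([894, 372, 10]) cube([10, 229, 214]);


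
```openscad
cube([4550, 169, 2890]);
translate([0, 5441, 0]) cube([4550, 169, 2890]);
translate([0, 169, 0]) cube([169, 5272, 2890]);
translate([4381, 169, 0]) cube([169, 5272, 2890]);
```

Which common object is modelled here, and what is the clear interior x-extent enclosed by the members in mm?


A house (or room) frame. The interior width is 4212 mm.

Four 2890 mm walls enclosing a rectangle with no floor or roof — a room or house frame. Outside width is 4550 mm and wall thickness is 169 mm, so the interior width is 4550 − 2 × 169 = 4212 mm.


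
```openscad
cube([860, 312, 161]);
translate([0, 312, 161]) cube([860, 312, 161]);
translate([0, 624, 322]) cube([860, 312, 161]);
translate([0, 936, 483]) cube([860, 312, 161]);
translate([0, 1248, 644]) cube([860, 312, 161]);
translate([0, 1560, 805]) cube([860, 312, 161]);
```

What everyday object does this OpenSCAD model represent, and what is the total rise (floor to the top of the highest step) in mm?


A staircase. The total rise is 966 mm.

6 identical blocks, each offset up and back from the previous — a staircase. Each step is 161 mm tall and there are 6 of them, so the total rise is 6 × 161 = 966 mm.


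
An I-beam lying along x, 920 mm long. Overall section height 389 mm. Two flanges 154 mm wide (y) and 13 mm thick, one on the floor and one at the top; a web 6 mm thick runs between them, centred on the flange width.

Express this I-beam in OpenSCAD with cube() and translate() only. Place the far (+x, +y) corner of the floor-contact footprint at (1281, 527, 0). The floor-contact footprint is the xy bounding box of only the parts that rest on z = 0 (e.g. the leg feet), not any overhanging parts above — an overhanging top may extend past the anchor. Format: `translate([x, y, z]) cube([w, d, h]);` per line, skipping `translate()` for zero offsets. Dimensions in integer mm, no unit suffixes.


translate([361, 373, 0]) cube([920, 154, 13]);
translate([361, 447, 13]) cube([920, 6, 363]);
translate([361, 373, 376]) cube([920, 154, 13]);


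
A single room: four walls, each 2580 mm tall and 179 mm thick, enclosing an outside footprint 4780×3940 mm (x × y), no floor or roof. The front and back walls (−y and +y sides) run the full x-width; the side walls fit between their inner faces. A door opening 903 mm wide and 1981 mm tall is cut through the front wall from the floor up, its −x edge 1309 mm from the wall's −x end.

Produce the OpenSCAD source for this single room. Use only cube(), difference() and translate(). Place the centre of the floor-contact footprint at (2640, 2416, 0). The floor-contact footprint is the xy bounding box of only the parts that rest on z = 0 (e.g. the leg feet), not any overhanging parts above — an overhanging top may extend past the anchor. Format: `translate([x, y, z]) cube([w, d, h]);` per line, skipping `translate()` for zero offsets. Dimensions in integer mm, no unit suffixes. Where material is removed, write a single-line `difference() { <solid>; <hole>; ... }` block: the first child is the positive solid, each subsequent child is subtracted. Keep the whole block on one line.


difference() { translate([250, 446, 0]) cube([4780, 179, 2580]); translate([1559, 446, 0]) cube([903, 179, 1981]); }
translate([250, 4207, 0]) cube([4780, 179, 2580]);
translate([250, 625, 0]) cube([179, 3582, 2580]);
translate([4851, 625, 0]) cube([179, 3582, 2580]);


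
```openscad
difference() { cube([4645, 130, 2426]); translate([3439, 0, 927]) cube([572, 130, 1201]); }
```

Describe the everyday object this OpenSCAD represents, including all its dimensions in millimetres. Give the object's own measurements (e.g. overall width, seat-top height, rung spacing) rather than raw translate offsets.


A wall 4645 mm long (x), 130 mm thick (y), 2426 mm tall, with a rectangular window opening cut through it. The opening is 572 mm wide and 1201 mm tall; its sill is at z = 927 mm and its near (−x) edge is 3439 mm from the wall's −x end. The opening passes through the full wall thickness.


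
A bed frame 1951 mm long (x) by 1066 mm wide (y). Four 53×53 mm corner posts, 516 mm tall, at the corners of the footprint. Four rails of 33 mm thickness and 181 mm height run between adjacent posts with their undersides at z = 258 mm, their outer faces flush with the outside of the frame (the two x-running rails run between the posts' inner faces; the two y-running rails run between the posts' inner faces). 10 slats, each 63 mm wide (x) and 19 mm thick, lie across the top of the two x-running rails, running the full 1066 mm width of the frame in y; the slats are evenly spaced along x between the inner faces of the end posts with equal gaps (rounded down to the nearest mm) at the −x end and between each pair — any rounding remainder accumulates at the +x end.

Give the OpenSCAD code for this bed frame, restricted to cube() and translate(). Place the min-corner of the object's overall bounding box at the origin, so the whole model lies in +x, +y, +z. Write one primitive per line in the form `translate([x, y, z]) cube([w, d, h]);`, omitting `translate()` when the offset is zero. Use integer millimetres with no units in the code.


// slat z = rail_z + rail_h = 258 + 181 = 439
// slat gap = ⌊(1845 − 10·63) / 11⌋ = 110
cube([53, 53, 516]);
translate([0, 1013, 0]) cube([53, 53, 516]);
translate([1898, 0, 0]) cube([53, 53, 516]);
translate([1898, 1013, 0]) cube([53, 53, 516]);
translate([53, 0, 258]) cube([1845, 33, 181]);
translate([53, 1033, 258]) cube([1845, 33, 181]);
translate([0, 53, 258]) cube([33, 960, 181]);
translate([1918, 53, 258]) cube([33, 960, 181]);
translate([163, 0, 439]) cube([63, 1066, 19]);
translate([336, 0, 439]) cube([63, 1066, 19]);
translate([509, 0, 439]) cube([63, 1066, 19]);
translate([682, 0, 439]) cube([63, 1066, 19]);
translate([855, 0, 439]) cube([63, 1066, 19]);
translate([1028, 0, 439]) cube([63, 1066, 19]);
translate([1201, 0, 439]) cube([63, 1066, 19]);
translate([1374, 0, 439]) cube([63, 1066, 19]);
translate([1547, 0, 439]) cube([63, 1066, 19]);
translate([1720, 0, 439]) cube([63, 1066, 19]);


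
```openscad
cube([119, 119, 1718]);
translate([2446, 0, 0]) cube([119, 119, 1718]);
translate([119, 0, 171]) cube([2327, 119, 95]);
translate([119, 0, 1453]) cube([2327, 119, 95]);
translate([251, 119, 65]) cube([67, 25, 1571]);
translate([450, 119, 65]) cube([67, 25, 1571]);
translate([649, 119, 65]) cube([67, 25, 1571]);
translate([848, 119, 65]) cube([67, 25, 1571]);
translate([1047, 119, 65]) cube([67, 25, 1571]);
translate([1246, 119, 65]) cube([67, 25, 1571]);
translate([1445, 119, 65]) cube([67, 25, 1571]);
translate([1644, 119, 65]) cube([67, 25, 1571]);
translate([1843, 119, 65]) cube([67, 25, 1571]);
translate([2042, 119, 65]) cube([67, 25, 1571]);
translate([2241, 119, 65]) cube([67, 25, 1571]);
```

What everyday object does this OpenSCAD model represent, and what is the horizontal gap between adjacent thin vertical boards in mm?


A fence section. The picket gap is 132 mm.

Two posts, two rails, 11 pickets — a fence section. Span 2327 mm holds 11 pickets of 67 mm with 12 equal gaps: ⌊(2327 − 11·67) / 12⌋ = 132 mm.


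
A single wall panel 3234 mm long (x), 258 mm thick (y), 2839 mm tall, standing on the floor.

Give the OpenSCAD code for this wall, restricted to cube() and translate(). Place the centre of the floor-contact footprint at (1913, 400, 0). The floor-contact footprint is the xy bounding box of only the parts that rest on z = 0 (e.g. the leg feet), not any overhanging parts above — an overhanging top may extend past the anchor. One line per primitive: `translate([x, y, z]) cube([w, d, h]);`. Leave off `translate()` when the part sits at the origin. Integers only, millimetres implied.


translate([296, 271, 0]) cube([3234, 258, 2839]);


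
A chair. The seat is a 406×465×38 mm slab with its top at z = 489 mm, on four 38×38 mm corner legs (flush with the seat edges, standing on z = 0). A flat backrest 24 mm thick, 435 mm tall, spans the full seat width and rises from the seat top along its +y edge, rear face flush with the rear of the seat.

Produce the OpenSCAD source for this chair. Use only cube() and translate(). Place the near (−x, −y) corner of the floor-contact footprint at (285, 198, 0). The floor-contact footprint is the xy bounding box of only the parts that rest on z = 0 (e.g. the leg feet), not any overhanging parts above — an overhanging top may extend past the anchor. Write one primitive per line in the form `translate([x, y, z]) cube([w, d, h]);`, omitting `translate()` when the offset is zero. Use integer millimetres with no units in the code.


translate([285, 198, 451]) cube([406, 465, 38]);
translate([285, 198, 0]) cube([38, 38, 451]);
translate([653, 198, 0]) cube([38, 38, 451]);
translate([285, 625, 0]) cube([38, 38, 451]);
translate([653, 625, 0]) cube([38, 38, 451]);
translate([285, 639, 489]) cube([406, 24, 435]);


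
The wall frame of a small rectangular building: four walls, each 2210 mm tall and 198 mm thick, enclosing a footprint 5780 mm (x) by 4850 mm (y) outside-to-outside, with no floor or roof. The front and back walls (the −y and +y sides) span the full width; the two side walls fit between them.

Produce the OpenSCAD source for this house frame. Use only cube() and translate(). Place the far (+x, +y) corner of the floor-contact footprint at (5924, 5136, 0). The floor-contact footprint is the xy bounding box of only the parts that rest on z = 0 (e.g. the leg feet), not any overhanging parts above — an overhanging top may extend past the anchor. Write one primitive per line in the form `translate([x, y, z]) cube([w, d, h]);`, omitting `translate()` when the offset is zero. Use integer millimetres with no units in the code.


translate([144, 286, 0]) cube([5780, 198, 2210]);
translate([144, 4938, 0]) cube([5780, 198, 2210]);
translate([144, 484, 0]) cube([198, 4454, 2210]);
translate([5726, 484, 0]) cube([198, 4454, 2210]);


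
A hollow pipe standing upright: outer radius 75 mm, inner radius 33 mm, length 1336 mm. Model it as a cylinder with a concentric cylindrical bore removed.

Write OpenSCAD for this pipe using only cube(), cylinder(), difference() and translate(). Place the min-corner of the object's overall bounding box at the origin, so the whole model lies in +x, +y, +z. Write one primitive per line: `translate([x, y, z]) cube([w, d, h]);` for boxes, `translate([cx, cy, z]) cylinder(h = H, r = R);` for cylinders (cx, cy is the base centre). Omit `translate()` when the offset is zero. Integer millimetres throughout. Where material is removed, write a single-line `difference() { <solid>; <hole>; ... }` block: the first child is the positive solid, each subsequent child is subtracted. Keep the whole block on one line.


difference() { translate([75, 75, 0]) cylinder(h = 1336, r = 75); translate([75, 75, 0]) cylinder(h = 1336, r = 33); }


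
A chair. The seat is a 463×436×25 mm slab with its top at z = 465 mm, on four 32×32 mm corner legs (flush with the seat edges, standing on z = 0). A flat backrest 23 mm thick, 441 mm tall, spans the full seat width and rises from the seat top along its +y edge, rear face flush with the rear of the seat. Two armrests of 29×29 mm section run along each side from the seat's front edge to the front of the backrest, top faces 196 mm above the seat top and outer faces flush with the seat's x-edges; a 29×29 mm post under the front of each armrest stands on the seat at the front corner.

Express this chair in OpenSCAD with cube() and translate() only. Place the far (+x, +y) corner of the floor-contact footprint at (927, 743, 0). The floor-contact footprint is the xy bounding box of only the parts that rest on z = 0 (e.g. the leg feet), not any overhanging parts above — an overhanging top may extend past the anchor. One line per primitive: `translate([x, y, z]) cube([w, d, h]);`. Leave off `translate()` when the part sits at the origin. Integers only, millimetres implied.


translate([464, 307, 440]) cube([463, 436, 25]);
translate([464, 307, 0]) cube([32, 32, 440]);
translate([895, 307, 0]) cube([32, 32, 440]);
translate([464, 711, 0]) cube([32, 32, 440]);
translate([895, 711, 0]) cube([32, 32, 440]);
translate([464, 720, 465]) cube([463, 23, 441]);
translate([464, 307, 632]) cube([29, 413, 29]);
translate([898, 307, 632]) cube([29, 413, 29]);
translate([464, 307, 465]) cube([29, 29, 167]);
translate([898, 307, 465]) cube([29, 29, 167]);


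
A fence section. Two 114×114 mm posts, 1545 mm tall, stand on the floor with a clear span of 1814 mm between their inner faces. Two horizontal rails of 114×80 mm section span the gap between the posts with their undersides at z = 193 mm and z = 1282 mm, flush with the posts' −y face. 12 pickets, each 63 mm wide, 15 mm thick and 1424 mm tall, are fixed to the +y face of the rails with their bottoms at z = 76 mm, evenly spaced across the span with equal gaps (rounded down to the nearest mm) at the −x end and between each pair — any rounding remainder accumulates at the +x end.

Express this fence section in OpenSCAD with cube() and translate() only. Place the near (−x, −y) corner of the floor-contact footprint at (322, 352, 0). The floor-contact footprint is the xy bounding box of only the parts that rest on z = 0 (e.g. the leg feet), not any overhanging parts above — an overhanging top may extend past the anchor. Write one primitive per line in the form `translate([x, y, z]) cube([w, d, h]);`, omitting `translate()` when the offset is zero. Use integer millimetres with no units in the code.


translate([322, 352, 0]) cube([114, 114, 1545]);
translate([2250, 352, 0]) cube([114, 114, 1545]);
translate([436, 352, 193]) cube([1814, 114, 80]);
translate([436, 352, 1282]) cube([1814, 114, 80]);
translate([517, 466, 76]) cube([63, 15, 1424]);
translate([661, 466, 76]) cube([63, 15, 1424]);
translate([805, 466, 76]) cube([63, 15, 1424]);
translate([949, 466, 76]) cube([63, 15, 1424]);
translate([1093, 466, 76]) cube([63, 15, 1424]);
translate([1237, 466, 76]) cube([63, 15, 1424]);
translate([1381, 466, 76]) cube([63, 15, 1424]);
translate([1525, 466, 76]) cube([63, 15, 1424]);
translate([1669, 466, 76]) cube([63, 15, 1424]);
translate([1813, 466, 76]) cube([63, 15, 1424]);
translate([1957, 466, 76]) cube([63, 15, 1424]);
translate([2101, 466, 76]) cube([63, 15, 1424]);


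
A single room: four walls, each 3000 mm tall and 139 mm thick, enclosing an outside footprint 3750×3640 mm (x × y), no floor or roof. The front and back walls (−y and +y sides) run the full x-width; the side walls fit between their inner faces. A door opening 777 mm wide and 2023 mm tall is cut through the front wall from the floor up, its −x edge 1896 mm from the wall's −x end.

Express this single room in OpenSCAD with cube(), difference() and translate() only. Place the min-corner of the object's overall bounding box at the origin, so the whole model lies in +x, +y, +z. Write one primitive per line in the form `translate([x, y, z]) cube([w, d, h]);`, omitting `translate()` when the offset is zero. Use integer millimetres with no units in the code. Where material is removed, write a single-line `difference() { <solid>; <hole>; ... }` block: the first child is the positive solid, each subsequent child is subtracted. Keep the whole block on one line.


difference() { cube([3750, 139, 3000]); translate([1896, 0, 0]) cube([777, 139, 2023]); }
translate([0, 3501, 0]) cube([3750, 139, 3000]);
translate([0, 139, 0]) cube([139, 3362, 3000]);
translate([3611, 139, 0]) cube([139, 3362, 3000]);


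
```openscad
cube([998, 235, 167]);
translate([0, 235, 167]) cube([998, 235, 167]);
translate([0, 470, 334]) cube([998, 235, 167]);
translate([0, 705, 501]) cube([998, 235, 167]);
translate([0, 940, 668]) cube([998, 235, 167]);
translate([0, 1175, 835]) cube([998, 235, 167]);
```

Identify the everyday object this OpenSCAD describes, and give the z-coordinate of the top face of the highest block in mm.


A staircase. The total rise is 1002 mm.

6 identical blocks, each offset up and back from the previous — a staircase. Each step is 167 mm tall and there are 6 of them, so the total rise is 6 × 167 = 1002 mm.


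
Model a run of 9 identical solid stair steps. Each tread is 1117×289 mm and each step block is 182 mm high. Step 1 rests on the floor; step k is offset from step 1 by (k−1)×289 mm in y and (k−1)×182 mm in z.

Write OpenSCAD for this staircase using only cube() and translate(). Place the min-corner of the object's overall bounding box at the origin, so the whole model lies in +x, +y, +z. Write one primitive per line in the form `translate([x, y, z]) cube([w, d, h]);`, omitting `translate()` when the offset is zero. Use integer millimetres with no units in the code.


cube([1117, 289, 182]);
translate([0, 289, 182]) cube([1117, 289, 182]);
translate([0, 578, 364]) cube([1117, 289, 182]);
translate([0, 867, 546]) cube([1117, 289, 182]);
translate([0, 1156, 728]) cube([1117, 289, 182]);
translate([0, 1445, 910]) cube([1117, 289, 182]);
translate([0, 1734, 1092]) cube([1117, 289, 182]);
translate([0, 2023, 1274]) cube([1117, 289, 182]);
translate([0, 2312, 1456]) cube([1117, 289, 182]);


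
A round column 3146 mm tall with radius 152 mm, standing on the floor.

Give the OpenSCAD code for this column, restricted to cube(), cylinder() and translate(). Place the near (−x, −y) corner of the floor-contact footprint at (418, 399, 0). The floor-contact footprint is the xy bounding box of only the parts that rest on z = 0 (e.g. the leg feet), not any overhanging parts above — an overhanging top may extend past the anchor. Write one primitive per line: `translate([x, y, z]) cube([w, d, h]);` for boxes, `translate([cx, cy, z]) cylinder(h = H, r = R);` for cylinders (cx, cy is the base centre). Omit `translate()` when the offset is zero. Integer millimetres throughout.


translate([570, 551, 0]) cylinder(h = 3146, r = 152);


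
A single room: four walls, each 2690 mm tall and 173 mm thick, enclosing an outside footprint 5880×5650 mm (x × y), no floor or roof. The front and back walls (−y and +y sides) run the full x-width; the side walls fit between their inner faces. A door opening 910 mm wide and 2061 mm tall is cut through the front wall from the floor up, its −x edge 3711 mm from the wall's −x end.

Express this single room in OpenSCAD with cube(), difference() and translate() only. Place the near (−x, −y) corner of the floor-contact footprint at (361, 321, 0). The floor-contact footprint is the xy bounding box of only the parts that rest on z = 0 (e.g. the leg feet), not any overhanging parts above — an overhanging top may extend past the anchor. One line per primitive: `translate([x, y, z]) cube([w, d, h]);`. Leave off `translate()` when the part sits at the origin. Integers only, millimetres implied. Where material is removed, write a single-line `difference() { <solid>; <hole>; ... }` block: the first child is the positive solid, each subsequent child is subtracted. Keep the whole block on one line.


difference() { translate([361, 321, 0]) cube([5880, 173, 2690]); translate([4072, 321, 0]) cube([910, 173, 2061]); }
translate([361, 5798, 0]) cube([5880, 173, 2690]);
translate([361, 494, 0]) cube([173, 5304, 2690]);
translate([6068, 494, 0]) cube([173, 5304, 2690]);


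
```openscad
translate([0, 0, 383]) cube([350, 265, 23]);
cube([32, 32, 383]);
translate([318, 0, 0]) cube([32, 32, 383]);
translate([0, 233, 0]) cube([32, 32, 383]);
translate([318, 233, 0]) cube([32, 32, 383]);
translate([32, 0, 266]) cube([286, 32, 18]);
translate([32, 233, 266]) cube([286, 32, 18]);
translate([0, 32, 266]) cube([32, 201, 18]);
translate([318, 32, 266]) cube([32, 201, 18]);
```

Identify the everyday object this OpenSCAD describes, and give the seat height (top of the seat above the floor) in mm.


A stool. The seat height is 406 mm.

A 350×265×23 slab at z = 383 on four corner posts — a stool. The seat top is 383 + 23 = 406 mm.


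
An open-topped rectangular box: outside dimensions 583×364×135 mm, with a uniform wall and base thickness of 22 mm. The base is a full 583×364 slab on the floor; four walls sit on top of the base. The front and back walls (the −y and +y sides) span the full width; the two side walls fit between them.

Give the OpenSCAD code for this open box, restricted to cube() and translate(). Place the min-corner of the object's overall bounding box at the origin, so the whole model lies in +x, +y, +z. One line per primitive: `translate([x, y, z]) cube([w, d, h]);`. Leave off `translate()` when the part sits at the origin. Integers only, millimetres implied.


cube([583, 364, 22]);
translate([0, 0, 22]) cube([583, 22, 113]);
translate([0, 342, 22]) cube([583, 22, 113]);
translate([0, 22, 22]) cube([22, 320, 113]);
translate([561, 22, 22]) cube([22, 320, 113]);


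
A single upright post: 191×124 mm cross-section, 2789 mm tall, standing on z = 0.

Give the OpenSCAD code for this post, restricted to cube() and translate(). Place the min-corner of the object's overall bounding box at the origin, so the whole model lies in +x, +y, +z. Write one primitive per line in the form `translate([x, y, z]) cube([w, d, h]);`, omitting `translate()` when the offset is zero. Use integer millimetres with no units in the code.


cube([191, 124, 2789]);


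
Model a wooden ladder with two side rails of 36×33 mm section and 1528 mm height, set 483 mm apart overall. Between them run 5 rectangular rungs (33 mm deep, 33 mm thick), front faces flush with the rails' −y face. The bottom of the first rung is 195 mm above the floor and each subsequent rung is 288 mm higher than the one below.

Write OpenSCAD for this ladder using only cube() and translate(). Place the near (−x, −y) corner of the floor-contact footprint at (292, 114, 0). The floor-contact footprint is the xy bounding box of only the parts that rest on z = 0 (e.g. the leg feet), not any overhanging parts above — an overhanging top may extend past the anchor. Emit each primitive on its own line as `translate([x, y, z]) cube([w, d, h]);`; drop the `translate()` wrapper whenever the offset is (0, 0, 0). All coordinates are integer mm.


translate([292, 114, 0]) cube([36, 33, 1528]);
translate([739, 114, 0]) cube([36, 33, 1528]);
translate([328, 114, 195]) cube([411, 33, 33]);
translate([328, 114, 483]) cube([411, 33, 33]);
translate([328, 114, 771]) cube([411, 33, 33]);
translate([328, 114, 1059]) cube([411, 33, 33]);
translate([328, 114, 1347]) cube([411, 33, 33]);


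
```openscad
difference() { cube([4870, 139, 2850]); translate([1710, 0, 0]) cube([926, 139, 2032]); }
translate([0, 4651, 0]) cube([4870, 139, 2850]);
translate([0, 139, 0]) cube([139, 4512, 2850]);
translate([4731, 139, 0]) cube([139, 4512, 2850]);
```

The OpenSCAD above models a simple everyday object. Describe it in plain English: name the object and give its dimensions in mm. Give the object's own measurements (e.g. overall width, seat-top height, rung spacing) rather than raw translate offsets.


A single room: four walls, each 2850 mm tall and 139 mm thick, enclosing an outside footprint 4870×4790 mm (x × y), no floor or roof. The front and back walls (−y and +y sides) run the full x-width; the side walls fit between their inner faces. A door opening 926 mm wide and 2032 mm tall is cut through the front wall from the floor up, its −x edge 1710 mm from the wall's −x end.


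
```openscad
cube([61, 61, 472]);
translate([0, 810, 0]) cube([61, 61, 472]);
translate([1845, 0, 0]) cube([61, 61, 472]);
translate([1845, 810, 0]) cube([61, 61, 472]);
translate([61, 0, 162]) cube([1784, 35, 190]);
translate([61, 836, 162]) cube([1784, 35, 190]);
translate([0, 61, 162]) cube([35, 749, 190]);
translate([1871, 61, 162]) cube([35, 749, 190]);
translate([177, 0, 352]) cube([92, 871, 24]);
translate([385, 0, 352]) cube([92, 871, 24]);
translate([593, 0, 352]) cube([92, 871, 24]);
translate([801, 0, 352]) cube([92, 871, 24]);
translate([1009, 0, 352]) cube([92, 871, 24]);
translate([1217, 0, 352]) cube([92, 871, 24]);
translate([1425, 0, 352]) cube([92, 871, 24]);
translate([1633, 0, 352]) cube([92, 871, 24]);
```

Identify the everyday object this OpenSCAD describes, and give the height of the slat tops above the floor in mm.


A bed frame. The slat-top height is 376 mm.

Four posts, four rails, and a row of slats — a bed frame. Slats sit on the rails at z = 162 + 190 = 352; with slat thickness 24, the top is 376 mm.


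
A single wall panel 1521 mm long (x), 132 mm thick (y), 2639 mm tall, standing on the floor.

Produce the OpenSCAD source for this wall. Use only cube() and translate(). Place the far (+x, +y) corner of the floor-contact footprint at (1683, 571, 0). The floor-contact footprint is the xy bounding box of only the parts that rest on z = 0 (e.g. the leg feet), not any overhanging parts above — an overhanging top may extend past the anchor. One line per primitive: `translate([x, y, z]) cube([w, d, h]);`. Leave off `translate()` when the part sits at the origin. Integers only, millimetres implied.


translate([162, 439, 0]) cube([1521, 132, 2639]);
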